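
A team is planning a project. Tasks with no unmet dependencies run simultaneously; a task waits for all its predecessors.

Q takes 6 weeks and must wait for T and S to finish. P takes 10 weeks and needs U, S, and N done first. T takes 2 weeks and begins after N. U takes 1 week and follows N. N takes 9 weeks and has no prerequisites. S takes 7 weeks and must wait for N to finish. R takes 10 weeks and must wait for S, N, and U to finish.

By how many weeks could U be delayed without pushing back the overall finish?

6

Critical path: N→S→P = 9+7+10 = 26, so the finish is 26 weeks.
U finishes as early as 10 and must finish by 16.
So U can slip 16 − 10 = 6 weeks.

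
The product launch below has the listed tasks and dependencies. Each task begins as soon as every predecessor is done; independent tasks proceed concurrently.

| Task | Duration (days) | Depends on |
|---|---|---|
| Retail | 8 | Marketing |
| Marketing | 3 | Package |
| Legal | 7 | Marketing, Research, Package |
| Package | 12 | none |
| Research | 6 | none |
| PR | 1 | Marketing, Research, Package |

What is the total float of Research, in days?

Package→Marketing→Retail = 12+3+8 = 23 sets the makespan at 23 days.
Research finishes as early as 6 and must finish by 16.
Slack of Research = 10 − 0 = 10 days.

10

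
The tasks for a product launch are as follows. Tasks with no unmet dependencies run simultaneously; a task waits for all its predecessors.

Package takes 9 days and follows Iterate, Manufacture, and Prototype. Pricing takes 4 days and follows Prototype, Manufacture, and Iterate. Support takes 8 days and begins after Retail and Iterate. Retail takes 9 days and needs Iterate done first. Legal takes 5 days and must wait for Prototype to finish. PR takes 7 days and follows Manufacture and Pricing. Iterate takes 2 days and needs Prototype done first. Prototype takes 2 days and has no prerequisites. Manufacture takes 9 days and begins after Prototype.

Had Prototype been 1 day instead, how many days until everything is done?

21

Actual critical path: Prototype→Manufacture→Pricing→PR = 2+9+4+7 = 22 ⇒ 22 days.
Prototype is on the critical path; changing it to 1 makes that path 21 days.
That remains the longest chain; total 21 days.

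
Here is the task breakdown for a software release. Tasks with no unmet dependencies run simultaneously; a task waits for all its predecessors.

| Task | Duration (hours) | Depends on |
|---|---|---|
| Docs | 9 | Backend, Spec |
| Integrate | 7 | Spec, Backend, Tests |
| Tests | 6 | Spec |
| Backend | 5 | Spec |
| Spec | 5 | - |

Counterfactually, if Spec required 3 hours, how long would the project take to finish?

17

Baseline: Spec→Backend→Docs = 5+5+9 = 19 → 19 hours.
Spec is on the critical path; changing it to 3 makes that path 17 hours.
The critical path is still Spec→Backend→Docs; finish is now 17 hours.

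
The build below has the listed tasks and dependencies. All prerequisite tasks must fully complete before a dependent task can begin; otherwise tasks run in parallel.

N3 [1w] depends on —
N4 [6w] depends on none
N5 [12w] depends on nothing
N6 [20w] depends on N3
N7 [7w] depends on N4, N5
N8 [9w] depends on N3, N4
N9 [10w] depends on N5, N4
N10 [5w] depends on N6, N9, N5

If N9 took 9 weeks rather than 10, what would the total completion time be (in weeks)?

26

Critical path before the change: N5→N9→N10 = 12+10+5 = 27 giving 27 weeks.
N9 lies on that path, so at 9 weeks the path becomes 26 weeks.
The binding chain switches to N3→N6→N10 = 1+20+5 = 26; finish 26 weeks.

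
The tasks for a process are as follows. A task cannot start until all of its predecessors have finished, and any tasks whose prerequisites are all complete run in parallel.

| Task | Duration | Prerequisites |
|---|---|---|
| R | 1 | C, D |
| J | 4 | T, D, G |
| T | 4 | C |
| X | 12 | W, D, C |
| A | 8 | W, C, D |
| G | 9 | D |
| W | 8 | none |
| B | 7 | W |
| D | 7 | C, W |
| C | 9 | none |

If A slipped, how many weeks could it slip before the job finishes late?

The longest chain is C→D→G→J = 9+7+9+4 = 29; overall finish 29 weeks.
A finishes as early as 24 and must finish by 29.
So A can slip 29 − 24 = 5 weeks.

5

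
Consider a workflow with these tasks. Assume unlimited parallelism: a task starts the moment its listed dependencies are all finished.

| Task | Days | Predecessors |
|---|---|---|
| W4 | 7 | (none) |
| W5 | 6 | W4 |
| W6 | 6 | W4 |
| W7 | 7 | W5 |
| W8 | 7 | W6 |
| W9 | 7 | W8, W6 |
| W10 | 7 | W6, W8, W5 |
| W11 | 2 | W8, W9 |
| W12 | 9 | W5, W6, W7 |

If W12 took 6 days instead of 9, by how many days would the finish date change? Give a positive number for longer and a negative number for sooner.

0

The binding path is W4→W5→W7→W12 = 7+6+7+9 = 29; finish at 29 days.
Since W12 is critical, the -3 change carries straight to that chain (now 26 days).
Now W4→W6→W8→W9→W11 = 7+6+7+7+2 = 29 is longest, so the finish becomes 29 days.
Change in finish: 29 − 29 = +0 days.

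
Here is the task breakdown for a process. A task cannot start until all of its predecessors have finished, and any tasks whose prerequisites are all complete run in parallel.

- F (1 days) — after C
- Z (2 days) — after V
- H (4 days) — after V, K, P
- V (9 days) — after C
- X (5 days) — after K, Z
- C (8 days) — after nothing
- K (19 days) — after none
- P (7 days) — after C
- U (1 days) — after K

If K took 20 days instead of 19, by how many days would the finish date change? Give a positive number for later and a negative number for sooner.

Baseline: K→X = 19+5 = 24 → 24 days.
Since K is critical, the +1 change carries straight to that chain (now 25 days).
The critical path is still K→X; finish is now 25 days.
Change in finish: 25 − 24 = +1 days.

1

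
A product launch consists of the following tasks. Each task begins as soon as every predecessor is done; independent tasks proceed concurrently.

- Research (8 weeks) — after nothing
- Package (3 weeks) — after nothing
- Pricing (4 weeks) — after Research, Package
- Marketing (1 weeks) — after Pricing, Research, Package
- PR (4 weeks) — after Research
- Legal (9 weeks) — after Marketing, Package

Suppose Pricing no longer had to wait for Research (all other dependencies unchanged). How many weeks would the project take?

18

Original critical path: Research→Pricing→Marketing→Legal = 8+4+1+9 = 22 ⇒ 22 weeks.
Without Research→Pricing, Pricing's earliest start moves from 8 to 3.
The longest chain is now Research→Marketing→Legal = 8+1+9 = 18, so the project takes 18 weeks.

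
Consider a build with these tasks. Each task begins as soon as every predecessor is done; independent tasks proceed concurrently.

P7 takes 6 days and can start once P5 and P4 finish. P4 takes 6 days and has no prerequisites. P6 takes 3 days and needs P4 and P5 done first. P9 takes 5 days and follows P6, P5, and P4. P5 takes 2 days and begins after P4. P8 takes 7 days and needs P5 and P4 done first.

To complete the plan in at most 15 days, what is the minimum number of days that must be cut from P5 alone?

Current finish: 16 days; target: 15.
P5 is on every critical path, so each day cut from P5 cuts the finish by one (this holds down to a finish of 15).
Need 16 − 15 = 1 day off P5 → P5 becomes 1 day, finish becomes 15.

1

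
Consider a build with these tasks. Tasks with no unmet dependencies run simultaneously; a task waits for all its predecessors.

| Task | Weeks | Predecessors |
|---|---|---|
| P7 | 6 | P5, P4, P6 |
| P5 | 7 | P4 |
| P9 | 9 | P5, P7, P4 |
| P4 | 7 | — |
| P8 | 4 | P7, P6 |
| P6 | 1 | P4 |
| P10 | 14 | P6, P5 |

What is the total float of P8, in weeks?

Critical path: P4→P5→P7→P9 = 7+7+6+9 = 29, so the finish is 29 weeks.
Longest path through P8: 24 weeks (earliest finish 24, latest finish 29).
So P8 can slip 29 − 24 = 5 weeks.

5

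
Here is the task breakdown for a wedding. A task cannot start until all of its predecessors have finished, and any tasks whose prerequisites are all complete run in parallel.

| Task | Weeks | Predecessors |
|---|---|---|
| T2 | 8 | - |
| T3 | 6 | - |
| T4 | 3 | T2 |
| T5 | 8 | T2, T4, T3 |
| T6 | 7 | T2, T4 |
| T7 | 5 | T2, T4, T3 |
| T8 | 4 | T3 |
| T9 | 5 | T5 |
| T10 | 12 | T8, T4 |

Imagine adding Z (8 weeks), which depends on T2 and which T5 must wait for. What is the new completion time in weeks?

Originally the wedding takes 24 weeks.
With Z inserted, T5 now waits for max(T2, T4, T3, Z).
New critical path: T2→Z→T5→T9 = 8+8+8+5 = 29 ⇒ 29 weeks.

29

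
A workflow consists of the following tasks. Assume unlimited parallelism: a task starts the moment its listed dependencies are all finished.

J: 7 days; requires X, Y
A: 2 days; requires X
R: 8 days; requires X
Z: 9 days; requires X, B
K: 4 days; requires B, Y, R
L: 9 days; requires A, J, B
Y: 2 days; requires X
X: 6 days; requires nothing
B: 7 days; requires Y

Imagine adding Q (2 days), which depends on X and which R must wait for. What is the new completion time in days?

24

Originally the schedule takes 24 days.
With Q inserted, R now waits for max(X, Q).
New critical path: X→Y→B→Z = 6+2+7+9 = 24 ⇒ 24 days.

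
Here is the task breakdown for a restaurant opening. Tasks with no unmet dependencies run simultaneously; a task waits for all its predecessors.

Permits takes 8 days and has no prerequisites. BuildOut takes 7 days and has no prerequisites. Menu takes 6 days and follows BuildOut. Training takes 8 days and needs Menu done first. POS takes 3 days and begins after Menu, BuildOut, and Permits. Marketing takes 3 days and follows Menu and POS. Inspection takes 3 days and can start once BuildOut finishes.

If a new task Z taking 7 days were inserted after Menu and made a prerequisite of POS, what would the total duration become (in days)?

26

Originally the restaurant opening takes 21 days.
With Z inserted, POS now waits for max(Menu, BuildOut, Permits, Z).
New critical path: BuildOut→Menu→Z→POS→Marketing = 7+6+7+3+3 = 26 ⇒ 26 days.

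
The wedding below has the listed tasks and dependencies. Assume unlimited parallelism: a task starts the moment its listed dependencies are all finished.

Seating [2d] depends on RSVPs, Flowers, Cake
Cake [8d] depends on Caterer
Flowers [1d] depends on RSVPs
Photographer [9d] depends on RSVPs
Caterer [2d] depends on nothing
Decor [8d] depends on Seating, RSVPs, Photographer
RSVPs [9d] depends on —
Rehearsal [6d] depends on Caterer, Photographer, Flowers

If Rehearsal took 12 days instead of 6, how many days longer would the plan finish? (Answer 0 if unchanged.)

Critical path before the change: RSVPs→Photographer→Decor = 9+9+8 = 26 giving 26 days.
The longest path through Rehearsal is only 24 days, so Rehearsal has float 2.
The binding chain switches to RSVPs→Photographer→Rehearsal = 9+9+12 = 30; finish 30 days.
Change in finish: 30 − 26 = +4 days.

4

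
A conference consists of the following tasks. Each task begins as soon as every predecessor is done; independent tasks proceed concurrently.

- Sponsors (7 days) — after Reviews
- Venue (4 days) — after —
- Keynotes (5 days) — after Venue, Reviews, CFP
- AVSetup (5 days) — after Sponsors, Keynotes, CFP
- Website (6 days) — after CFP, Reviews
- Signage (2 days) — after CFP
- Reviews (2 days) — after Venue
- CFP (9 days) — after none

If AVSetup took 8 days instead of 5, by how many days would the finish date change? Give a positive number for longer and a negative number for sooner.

Critical path before the change: CFP→Keynotes→AVSetup = 9+5+5 = 19 giving 19 days.
AVSetup is on the critical path; changing it to 8 makes that path 22 days.
No other chain overtakes it, so the finish is 22 days.
Change in finish: 22 − 19 = +3 days.

3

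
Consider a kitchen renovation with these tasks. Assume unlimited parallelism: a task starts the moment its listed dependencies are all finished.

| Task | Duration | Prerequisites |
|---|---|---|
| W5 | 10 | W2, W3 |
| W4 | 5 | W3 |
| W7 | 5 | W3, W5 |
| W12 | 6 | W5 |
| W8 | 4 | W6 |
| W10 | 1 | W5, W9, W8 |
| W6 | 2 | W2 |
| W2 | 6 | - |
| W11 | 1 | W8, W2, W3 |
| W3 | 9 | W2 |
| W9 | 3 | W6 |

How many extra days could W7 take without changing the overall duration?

W2→W3→W5→W12 = 6+9+10+6 = 31 sets the makespan at 31 days.
Longest path through W7: 30 days (earliest finish 30, latest finish 31).
Float = 31 − 30 = 1.

1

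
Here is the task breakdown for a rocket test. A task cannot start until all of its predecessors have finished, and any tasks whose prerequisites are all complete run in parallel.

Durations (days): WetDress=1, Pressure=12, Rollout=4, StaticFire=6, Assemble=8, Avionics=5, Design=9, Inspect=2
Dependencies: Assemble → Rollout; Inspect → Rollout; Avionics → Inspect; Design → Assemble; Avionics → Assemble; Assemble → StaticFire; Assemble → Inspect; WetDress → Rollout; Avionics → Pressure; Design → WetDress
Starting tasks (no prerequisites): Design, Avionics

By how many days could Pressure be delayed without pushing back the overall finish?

Design→Assemble→StaticFire = 9+8+6 = 23 sets the makespan at 23 days.
Pressure finishes as early as 17 and must finish by 23.
So Pressure can slip 23 − 17 = 6 days.

6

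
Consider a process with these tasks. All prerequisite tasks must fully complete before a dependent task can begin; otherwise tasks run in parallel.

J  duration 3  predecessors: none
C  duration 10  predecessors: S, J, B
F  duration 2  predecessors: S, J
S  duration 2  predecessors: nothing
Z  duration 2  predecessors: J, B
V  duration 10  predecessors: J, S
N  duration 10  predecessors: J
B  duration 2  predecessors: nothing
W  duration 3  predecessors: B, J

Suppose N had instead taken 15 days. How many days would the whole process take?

18

Actual critical path: J→N = 3+10 = 13 ⇒ 13 days.
Since N is critical, the +5 change carries straight to that chain (now 18 days).
No other chain overtakes it, so the finish is 18 days.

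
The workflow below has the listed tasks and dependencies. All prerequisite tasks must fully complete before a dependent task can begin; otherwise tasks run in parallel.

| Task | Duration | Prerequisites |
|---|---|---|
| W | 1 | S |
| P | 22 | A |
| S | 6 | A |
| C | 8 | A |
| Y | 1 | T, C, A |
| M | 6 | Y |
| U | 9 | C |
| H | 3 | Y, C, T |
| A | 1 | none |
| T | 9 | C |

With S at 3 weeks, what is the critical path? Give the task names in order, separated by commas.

The binding path is A→C→T→Y→M = 1+8+9+1+6 = 25; finish at 25 weeks.
S is off the critical path — its longest chain is 8 weeks, giving 17 of slack.
The critical path is still A→C→T→Y→M; finish is now 25 weeks.

A, C, T, Y, M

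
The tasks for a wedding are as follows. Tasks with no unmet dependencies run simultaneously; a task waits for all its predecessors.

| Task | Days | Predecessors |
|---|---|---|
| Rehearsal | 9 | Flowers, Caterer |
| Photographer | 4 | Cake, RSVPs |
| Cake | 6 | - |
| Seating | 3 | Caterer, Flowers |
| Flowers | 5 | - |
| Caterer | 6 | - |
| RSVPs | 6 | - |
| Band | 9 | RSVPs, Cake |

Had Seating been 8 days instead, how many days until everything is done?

Critical path before the change: Caterer→Rehearsal = 6+9 = 15 giving 15 days.
The longest path through Seating is only 9 days, so Seating has float 6.
That remains the longest chain; total 15 days.

15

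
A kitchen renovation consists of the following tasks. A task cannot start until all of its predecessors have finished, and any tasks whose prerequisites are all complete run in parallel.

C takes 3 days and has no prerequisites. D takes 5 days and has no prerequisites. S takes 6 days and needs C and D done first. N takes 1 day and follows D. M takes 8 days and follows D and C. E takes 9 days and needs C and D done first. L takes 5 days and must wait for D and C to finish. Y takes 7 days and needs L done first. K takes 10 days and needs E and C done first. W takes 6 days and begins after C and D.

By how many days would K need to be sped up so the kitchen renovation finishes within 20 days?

4

Current finish: 24 days; target: 20.
K is on every critical path, so each day cut from K cuts the finish by one (this holds down to a finish of 17).
Need 24 − 20 = 4 days off K → K becomes 6 days, finish becomes 20.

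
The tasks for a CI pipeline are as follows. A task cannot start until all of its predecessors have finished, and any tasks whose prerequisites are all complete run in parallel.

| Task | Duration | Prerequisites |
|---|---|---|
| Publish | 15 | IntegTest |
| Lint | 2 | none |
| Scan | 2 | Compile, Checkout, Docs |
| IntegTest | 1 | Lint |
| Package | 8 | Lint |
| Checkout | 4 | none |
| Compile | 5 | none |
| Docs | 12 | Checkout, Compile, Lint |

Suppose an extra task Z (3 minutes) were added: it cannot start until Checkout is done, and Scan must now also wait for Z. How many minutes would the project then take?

Originally the project takes 19 minutes.
With Z inserted, Scan now waits for max(Compile, Checkout, Docs, Z).
New critical path: Compile→Docs→Scan = 5+12+2 = 19 ⇒ 19 minutes.

19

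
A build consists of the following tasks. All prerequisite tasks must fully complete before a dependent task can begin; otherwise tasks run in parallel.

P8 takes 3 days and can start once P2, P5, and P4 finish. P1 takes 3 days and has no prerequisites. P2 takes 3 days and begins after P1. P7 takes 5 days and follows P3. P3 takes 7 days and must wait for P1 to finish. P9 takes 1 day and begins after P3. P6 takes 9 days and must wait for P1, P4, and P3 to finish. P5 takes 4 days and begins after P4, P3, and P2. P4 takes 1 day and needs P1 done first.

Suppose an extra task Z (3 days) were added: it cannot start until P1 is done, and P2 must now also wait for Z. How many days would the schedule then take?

19

Originally the schedule takes 19 days.
With Z inserted, P2 now waits for max(P1, Z).
New critical path: P1→P3→P6 = 3+7+9 = 19 ⇒ 19 days.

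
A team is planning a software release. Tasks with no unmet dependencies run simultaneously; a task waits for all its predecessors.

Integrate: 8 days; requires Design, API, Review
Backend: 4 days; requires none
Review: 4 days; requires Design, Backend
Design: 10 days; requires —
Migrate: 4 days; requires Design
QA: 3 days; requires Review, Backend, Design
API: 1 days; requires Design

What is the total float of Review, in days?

0

Critical path: Design→Review→Integrate = 10+4+8 = 22, so the finish is 22 days.
The longest chain containing Review totals 22 days.
So Review can slip 14 − 14 = 0 days.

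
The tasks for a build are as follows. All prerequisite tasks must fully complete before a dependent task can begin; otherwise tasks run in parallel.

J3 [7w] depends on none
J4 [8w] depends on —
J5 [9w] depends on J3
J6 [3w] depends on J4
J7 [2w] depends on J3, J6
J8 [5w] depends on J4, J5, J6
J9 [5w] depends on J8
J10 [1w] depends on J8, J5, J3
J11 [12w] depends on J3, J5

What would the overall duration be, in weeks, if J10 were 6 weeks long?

28

The binding path is J3→J5→J11 = 7+9+12 = 28; finish at 28 weeks.
The longest path through J10 is only 22 weeks, so J10 has float 6.
The critical path is still J3→J5→J11; finish is now 28 weeks.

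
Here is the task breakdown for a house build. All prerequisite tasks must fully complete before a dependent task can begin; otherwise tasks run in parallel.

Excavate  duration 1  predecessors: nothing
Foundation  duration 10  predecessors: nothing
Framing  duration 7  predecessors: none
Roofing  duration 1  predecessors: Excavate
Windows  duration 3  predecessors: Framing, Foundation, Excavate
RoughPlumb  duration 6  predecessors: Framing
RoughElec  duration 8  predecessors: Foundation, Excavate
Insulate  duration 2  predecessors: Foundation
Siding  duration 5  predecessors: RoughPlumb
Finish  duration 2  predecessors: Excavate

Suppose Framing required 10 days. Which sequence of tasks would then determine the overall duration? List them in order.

Framing, RoughPlumb, Siding

Baseline: Framing→RoughPlumb→Siding = 7+6+5 = 18 → 18 days.
Since Framing is critical, the +3 change carries straight to that chain (now 21 days).
That remains the longest chain; total 21 days.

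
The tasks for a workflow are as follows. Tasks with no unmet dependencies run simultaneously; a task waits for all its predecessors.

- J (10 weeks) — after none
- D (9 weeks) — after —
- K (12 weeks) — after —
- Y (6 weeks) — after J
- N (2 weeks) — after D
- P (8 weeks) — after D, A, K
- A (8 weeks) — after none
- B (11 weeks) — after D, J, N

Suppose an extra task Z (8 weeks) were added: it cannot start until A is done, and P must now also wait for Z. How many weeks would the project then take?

24

Originally the project takes 22 weeks.
With Z inserted, P now waits for max(D, A, K, Z).
New critical path: A→Z→P = 8+8+8 = 24 ⇒ 24 weeks.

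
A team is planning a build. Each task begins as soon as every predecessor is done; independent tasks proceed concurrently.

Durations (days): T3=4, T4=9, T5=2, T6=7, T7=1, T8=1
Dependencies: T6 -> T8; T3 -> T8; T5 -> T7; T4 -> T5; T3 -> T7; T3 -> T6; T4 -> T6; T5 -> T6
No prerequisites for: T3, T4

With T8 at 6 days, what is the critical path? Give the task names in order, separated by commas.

T4, T5, T6, T8

Actual critical path: T4→T5→T6→T8 = 9+2+7+1 = 19 ⇒ 19 days.
T8 is on the critical path; changing it to 6 makes that path 24 days.
The critical path is still T4→T5→T6→T8; finish is now 24 days.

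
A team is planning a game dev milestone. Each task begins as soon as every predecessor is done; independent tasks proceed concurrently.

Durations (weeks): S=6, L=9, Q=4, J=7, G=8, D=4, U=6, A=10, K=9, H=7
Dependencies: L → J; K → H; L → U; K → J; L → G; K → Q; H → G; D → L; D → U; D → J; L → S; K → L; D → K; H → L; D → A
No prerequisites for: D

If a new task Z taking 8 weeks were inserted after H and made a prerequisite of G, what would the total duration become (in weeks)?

Originally the schedule takes 37 weeks.
With Z inserted, G now waits for max(H, L, Z).
New critical path: D→K→H→L→G = 4+9+7+9+8 = 37 ⇒ 37 weeks.

37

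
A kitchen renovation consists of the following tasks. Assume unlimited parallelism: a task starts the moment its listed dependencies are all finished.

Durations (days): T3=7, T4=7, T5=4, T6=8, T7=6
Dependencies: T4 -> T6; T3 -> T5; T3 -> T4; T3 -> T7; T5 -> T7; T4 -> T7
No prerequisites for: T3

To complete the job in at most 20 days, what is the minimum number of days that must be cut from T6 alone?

2

Current finish: 22 days; target: 20.
T6 is on every critical path, so each day cut from T6 cuts the finish by one (this holds down to a finish of 20).
Need 22 − 20 = 2 days off T6 → T6 becomes 6 days, finish becomes 20.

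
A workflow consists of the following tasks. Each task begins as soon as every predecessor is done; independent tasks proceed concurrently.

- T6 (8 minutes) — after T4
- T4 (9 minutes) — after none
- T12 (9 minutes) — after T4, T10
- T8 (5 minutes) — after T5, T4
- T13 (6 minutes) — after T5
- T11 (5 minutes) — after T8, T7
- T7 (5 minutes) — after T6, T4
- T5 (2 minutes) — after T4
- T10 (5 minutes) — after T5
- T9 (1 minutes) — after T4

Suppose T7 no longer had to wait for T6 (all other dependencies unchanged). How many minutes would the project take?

25

Before: longest chain T4→T6→T7→T11 = 9+8+5+5 = 27, finish 27.
Without T6→T7, T7's earliest start moves from 17 to 9.
The longest chain is now T4→T5→T10→T12 = 9+2+5+9 = 25, so the project takes 25 minutes.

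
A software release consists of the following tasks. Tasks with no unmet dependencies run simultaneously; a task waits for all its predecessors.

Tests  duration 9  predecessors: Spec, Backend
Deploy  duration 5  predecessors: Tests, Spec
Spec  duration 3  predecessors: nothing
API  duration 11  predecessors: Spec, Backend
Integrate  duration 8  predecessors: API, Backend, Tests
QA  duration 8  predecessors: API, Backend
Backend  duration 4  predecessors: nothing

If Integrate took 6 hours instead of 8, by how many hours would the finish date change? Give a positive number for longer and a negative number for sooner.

0

Critical path before the change: Backend→API→Integrate = 4+11+8 = 23 giving 23 hours.
Since Integrate is critical, the -2 change carries straight to that chain (now 21 hours).
The binding chain switches to Backend→API→QA = 4+11+8 = 23; finish 23 hours.
Change in finish: 23 − 23 = +0 hours.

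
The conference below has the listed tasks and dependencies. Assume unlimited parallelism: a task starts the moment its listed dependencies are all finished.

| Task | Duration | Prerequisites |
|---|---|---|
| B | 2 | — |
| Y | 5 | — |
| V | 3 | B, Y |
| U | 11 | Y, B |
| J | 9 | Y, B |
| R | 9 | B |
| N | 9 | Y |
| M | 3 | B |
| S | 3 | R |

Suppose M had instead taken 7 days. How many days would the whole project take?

16

Actual critical path: Y→U = 5+11 = 16 ⇒ 16 days.
M has 11 days of float (longest path through it is 5).
The critical path is still Y→U; finish is now 16 days.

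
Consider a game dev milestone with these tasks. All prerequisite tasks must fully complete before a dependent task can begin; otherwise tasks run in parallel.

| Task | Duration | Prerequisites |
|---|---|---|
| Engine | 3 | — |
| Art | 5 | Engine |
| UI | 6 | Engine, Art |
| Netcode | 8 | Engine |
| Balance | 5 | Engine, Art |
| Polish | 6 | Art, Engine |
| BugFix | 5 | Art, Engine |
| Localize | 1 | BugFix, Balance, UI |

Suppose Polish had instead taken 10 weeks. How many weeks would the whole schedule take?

Baseline: Engine→Art→UI→Localize = 3+5+6+1 = 15 → 15 weeks.
The longest path through Polish is only 14 weeks, so Polish has float 1.
New critical path: Engine→Art→Polish = 3+5+10 = 18 ⇒ 18 weeks.

18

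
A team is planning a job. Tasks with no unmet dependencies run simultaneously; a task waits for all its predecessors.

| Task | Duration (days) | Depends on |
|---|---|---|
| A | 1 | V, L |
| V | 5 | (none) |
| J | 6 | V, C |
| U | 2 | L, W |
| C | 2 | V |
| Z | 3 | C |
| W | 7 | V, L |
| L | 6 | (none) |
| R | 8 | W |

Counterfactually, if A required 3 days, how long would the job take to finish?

21

Actual critical path: L→W→R = 6+7+8 = 21 ⇒ 21 days.
The longest path through A is only 7 days, so A has float 14.
No other chain overtakes it, so the finish is 21 days.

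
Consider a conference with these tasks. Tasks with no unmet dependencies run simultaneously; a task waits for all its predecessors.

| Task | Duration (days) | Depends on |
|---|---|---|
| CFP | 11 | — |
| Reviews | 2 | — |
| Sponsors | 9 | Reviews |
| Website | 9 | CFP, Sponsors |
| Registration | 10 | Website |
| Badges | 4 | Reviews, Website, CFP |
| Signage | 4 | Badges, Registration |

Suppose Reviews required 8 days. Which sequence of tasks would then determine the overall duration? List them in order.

Baseline: Reviews→Sponsors→Website→Registration→Signage = 2+9+9+10+4 = 34 → 34 days.
Reviews lies on that path, so at 8 days the path becomes 40 days.
That remains the longest chain; total 40 days.

Reviews, Sponsors, Website, Registration, Signage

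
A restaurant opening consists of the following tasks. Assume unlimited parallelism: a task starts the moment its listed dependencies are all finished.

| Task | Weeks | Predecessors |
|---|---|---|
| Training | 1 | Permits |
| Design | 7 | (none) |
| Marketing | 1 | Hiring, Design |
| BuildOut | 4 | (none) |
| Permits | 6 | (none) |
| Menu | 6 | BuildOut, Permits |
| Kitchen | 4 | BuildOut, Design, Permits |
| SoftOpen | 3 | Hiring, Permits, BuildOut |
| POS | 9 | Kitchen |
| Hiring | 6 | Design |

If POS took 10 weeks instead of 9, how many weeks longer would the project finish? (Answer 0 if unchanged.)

1

Baseline: Design→Kitchen→POS = 7+4+9 = 20 → 20 weeks.
POS is on the critical path; changing it to 10 makes that path 21 weeks.
No other chain overtakes it, so the finish is 21 weeks.
Change in finish: 21 − 20 = +1 weeks.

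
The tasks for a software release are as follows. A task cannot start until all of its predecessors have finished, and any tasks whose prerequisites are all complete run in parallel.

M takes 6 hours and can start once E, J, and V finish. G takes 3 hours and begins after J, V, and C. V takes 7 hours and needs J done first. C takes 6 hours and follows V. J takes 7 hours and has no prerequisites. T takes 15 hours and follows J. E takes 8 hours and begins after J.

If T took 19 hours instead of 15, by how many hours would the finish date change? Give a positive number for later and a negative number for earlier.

3

Critical path before the change: J→V→C→G = 7+7+6+3 = 23 giving 23 hours.
The longest path through T is only 22 hours, so T has float 1.
The binding chain switches to J→T = 7+19 = 26; finish 26 hours.
Change in finish: 26 − 23 = +3 hours.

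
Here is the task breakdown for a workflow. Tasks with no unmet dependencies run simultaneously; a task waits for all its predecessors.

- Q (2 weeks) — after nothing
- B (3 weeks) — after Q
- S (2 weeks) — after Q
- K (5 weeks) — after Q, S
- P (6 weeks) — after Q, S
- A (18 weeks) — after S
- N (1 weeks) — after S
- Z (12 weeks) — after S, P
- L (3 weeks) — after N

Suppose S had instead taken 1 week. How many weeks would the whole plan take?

21

Baseline: Q→S→P→Z = 2+2+6+12 = 22 → 22 weeks.
S lies on that path, so at 1 week the path becomes 21 weeks.
That remains the longest chain; total 21 weeks.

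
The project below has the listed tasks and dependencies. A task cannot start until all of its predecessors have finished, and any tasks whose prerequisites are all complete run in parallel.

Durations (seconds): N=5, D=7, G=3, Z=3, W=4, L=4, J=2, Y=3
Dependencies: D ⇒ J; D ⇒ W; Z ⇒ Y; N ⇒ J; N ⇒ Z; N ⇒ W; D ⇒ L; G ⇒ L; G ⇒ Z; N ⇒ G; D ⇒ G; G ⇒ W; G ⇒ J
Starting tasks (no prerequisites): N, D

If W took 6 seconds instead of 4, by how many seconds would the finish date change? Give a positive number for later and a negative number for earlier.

0

The binding path is D→G→Z→Y = 7+3+3+3 = 16; finish at 16 seconds.
The longest path through W is only 14 seconds, so W has float 2.
The critical path is still D→G→Z→Y; finish is now 16 seconds.
Change in finish: 16 − 16 = +0 seconds.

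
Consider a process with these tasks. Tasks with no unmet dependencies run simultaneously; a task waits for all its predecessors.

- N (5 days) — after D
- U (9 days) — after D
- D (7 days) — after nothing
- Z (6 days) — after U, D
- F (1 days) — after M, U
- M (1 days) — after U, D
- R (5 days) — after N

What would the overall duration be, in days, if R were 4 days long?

22

Baseline: D→U→Z = 7+9+6 = 22 → 22 days.
R is off the critical path — its longest chain is 17 days, giving 5 of slack.
No other chain overtakes it, so the finish is 22 days.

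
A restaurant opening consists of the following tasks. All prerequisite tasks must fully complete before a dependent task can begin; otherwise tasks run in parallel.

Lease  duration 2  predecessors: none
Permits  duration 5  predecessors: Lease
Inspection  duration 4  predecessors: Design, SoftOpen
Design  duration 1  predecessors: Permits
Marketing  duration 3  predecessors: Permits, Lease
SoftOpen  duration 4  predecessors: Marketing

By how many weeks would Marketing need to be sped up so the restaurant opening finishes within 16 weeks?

Current finish: 18 weeks; target: 16.
Marketing is on every critical path, so each week cut from Marketing cuts the finish by one (this holds down to a finish of 16).
Need 18 − 16 = 2 weeks off Marketing → Marketing becomes 1 week, finish becomes 16.

2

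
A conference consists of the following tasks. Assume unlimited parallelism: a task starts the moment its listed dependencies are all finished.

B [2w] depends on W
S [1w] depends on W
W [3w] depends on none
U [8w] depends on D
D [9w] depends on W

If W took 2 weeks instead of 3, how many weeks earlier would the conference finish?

1

The binding path is W→D→U = 3+9+8 = 20; finish at 20 weeks.
W is on the critical path; changing it to 2 makes that path 19 weeks.
The critical path is still W→D→U; finish is now 19 weeks.
Change in finish: 19 − 20 = -1 weeks.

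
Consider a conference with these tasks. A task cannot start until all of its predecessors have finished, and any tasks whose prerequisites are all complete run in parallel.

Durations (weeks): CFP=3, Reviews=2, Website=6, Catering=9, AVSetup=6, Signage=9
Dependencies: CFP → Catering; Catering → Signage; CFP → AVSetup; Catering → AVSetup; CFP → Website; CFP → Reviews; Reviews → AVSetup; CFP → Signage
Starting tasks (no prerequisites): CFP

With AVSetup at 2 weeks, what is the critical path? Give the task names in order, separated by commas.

CFP, Catering, Signage

Baseline: CFP→Catering→Signage = 3+9+9 = 21 → 21 weeks.
The longest path through AVSetup is only 18 weeks, so AVSetup has float 3.
That remains the longest chain; total 21 weeks.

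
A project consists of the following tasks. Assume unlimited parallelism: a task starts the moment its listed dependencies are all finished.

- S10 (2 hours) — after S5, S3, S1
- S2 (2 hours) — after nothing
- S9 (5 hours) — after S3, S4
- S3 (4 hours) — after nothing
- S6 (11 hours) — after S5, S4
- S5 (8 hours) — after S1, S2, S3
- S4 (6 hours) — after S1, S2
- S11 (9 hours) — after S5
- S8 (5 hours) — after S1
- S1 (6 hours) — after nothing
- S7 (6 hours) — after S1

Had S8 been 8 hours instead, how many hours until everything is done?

25

The binding path is S1→S5→S6 = 6+8+11 = 25; finish at 25 hours.
S8 is off the critical path — its longest chain is 11 hours, giving 14 of slack.
That remains the longest chain; total 25 hours.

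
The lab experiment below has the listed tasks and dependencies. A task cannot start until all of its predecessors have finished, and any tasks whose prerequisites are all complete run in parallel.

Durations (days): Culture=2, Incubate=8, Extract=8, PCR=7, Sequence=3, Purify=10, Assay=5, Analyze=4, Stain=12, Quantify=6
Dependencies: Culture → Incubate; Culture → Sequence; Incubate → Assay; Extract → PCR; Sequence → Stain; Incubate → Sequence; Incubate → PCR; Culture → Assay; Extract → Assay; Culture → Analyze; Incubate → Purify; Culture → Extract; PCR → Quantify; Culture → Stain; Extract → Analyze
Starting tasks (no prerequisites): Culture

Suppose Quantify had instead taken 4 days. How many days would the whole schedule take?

25

Baseline: Culture→Incubate→Sequence→Stain = 2+8+3+12 = 25 → 25 days.
Quantify is off the critical path — its longest chain is 23 days, giving 2 of slack.
That remains the longest chain; total 25 days.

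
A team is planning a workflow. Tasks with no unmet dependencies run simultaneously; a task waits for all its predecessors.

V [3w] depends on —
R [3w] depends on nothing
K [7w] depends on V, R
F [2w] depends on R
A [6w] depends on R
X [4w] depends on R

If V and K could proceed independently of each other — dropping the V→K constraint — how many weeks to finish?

With the dependency in place, V→K = 3+7 = 10 sets the finish at 10 weeks.
Dropping V→K doesn't change K's earliest start (3); another predecessor still binds.
After: R→K = 3+7 = 10 → 10 weeks.

10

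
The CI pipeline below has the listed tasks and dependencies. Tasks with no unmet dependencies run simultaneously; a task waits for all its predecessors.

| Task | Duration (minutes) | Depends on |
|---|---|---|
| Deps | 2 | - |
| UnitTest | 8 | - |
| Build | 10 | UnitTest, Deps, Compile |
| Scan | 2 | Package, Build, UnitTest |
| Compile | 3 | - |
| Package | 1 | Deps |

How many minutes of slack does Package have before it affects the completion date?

The longest chain is UnitTest→Build→Scan = 8+10+2 = 20; overall finish 20 minutes.
Longest path through Package: 5 minutes (earliest finish 3, latest finish 18).
Float = 20 − 5 = 15.

15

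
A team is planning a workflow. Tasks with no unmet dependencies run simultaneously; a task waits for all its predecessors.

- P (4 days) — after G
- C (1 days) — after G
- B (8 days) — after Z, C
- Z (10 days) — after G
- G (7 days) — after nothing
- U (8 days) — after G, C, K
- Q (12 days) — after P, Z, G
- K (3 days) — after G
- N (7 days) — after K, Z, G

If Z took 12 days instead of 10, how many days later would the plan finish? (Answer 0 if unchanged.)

Actual critical path: G→Z→Q = 7+10+12 = 29 ⇒ 29 days.
Z lies on that path, so at 12 days the path becomes 31 days.
That remains the longest chain; total 31 days.
Change in finish: 31 − 29 = +2 days.

2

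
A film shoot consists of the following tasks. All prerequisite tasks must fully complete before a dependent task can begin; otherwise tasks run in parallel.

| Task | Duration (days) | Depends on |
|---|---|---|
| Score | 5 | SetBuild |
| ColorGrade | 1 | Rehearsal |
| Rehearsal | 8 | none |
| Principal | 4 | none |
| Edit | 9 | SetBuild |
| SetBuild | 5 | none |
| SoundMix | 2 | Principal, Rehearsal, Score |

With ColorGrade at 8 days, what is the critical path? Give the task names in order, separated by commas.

As given, the longest chain is SetBuild→Edit = 5+9 = 14, so the finish is 14 days.
ColorGrade is off the critical path — its longest chain is 9 days, giving 5 of slack.
Now Rehearsal→ColorGrade = 8+8 = 16 is longest, so the finish becomes 16 days.

Rehearsal, ColorGrade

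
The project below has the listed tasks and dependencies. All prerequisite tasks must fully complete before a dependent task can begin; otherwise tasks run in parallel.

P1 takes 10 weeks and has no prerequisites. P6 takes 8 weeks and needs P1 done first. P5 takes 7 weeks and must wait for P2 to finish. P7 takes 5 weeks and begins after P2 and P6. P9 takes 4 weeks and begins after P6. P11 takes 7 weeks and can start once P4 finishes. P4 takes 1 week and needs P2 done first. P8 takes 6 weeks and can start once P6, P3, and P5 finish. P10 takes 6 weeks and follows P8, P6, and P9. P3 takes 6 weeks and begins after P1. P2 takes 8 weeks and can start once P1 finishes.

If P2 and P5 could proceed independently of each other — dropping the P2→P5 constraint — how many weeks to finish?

30

Original critical path: P1→P2→P5→P8→P10 = 10+8+7+6+6 = 37 ⇒ 37 weeks.
Without P2→P5, P5's earliest start moves from 18 to 0.
After: P1→P6→P8→P10 = 10+8+6+6 = 30 → 30 weeks.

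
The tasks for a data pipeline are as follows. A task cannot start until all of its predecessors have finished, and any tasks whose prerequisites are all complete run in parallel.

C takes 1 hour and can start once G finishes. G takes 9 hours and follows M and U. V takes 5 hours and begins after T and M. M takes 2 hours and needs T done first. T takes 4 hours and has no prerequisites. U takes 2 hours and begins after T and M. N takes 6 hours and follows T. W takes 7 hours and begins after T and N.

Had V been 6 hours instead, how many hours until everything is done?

18

The binding path is T→M→U→G→C = 4+2+2+9+1 = 18; finish at 18 hours.
The longest path through V is only 11 hours, so V has float 7.
That remains the longest chain; total 18 hours.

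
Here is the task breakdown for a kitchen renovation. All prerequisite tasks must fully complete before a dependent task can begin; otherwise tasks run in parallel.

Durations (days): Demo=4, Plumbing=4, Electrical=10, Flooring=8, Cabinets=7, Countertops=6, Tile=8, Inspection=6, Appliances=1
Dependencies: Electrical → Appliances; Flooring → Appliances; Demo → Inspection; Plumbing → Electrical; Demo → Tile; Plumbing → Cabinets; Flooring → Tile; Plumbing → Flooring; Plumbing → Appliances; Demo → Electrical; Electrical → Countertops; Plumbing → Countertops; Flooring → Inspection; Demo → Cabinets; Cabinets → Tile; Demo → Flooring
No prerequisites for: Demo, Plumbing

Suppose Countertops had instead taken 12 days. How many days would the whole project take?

26

Baseline: Demo→Electrical→Countertops = 4+10+6 = 20 → 20 days.
Since Countertops is critical, the +6 change carries straight to that chain (now 26 days).
No other chain overtakes it, so the finish is 26 days.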